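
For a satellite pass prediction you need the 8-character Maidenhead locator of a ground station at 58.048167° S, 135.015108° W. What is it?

CD21lw88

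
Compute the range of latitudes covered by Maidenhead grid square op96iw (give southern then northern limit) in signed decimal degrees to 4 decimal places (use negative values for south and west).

Field O=14, P=15: +14·20° lon, +15·10° lat → SW at lon 100°, lat 60°.
Square 9, 6: +9·2° lon, +6·1° lat → SW at lon 118°, lat 66°.
Subsquare i=8, w=22: +8·0.0833333° lon, +22·0.0416667° lat → SW at lon 118.667°, lat 66.9167°.
Cell spans 0.0833333° lon × 0.0416667° lat.
south 66.9167, north 66.9583.

66.9167, 66.9583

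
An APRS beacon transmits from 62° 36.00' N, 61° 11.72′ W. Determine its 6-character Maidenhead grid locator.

FP92jo

Offset from 180°W / 90°S: lon 118.8047°, lat 152.6000°.
Field: lon ⌊118.8047/20⌋ = 5 → F; lat ⌊152.6000/10⌋ = 15 → P.
Square: lon ⌊18.8047/2⌋ = 9; lat ⌊2.6000/1⌋ = 2.
Subsquare: lon ⌊0.8047/0.0833333⌋ = 9 → j; lat ⌊0.6000/0.0416667⌋ = 14 → o.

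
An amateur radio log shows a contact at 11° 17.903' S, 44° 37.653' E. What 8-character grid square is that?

LH28hq58

Shift to the Maidenhead origin (180°W, 90°S): lon 224.62755, lat 78.70162.
Field: lon ⌊224.62755/20⌋ = 11 → L; lat ⌊78.70162/10⌋ = 7 → H.
Square: lon ⌊4.62755/2⌋ = 2; lat ⌊8.70162/1⌋ = 8.
Subsquare: lon ⌊0.62755/0.0833333⌋ = 7 → h; lat ⌊0.70162/0.0416667⌋ = 16 → q.
Extended square: lon ⌊0.04422/0.00833333⌋ = 5; lat ⌊0.03495/0.00416667⌋ = 8.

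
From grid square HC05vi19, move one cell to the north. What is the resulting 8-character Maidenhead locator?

HC05vj10

Latitude extended square 9; +1 → 10, wraps to 0, carry into subsquare.
Latitude subsquare i = 8; +1 → 9 = j.
The longitude characters are unchanged.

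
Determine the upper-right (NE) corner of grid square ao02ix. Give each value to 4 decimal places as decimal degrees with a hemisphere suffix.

53.0000° N, 179.2500° W

Field A=0, O=14: +0·20° lon, +14·10° lat → SW at lon -180°, lat 50°.
Square 0, 2: +0·2° lon, +2·1° lat → SW at lon -180°, lat 52°.
Subsquare i=8, x=23: +8·0.0833333° lon, +23·0.0416667° lat → SW at lon -179.333°, lat 52.9583°.
Cell spans 0.0833333° lon × 0.0416667° lat. NE corner is SW corner plus one full cell.
latitude 53.0000° N, longitude 179.2500° W.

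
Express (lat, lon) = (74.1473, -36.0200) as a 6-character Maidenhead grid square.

HQ14xd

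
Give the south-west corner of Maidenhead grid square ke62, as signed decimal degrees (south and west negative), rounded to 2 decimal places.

Field K=10, E=4: +10·20° lon, +4·10° lat → SW at lon 20°, lat -50°.
Square 6, 2: +6·2° lon, +2·1° lat → SW at lon 32°, lat -48°.
latitude -48.00, longitude 32.00.

-48.00, 32.00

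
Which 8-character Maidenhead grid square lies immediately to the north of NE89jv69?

NE89jw60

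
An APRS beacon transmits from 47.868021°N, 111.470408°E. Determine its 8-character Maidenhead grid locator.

Add 180° to longitude and 90° to latitude: 291.47041, 137.86802.
Field (20°×10°, letters A–R): 291.47041/20 → 14 → O, 137.86802/10 → 13 → N; chars ON.
Square (2°×1°, digits 0–9): 11.47041/2 → 5, 7.86802/1 → 7; chars 57.
Subsquare (5′×2.5′, letters a–x): 1.47041/0.0833333 → 17 → r, 0.86802/0.0416667 → 20 → u; chars ru.
Extended square (30″×15″, digits 0–9): 0.05374/0.00833333 → 6, 0.03469/0.00416667 → 8; chars 68.

ON57ru68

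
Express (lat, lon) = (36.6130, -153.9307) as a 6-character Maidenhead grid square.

BM36ao

Offset from 180°W / 90°S: lon 26.0693°, lat 126.6130°.
Field: 26.0693/20 → 1 → B, 126.6130/10 → 12 → M; chars BM.
Square: 6.0693/2 → 3, 6.6130/1 → 6; chars 36.
Subsquare: 0.0693/0.0833333 → 0 → a, 0.6130/0.0416667 → 14 → o; chars ao.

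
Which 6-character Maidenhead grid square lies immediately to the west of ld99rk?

Longitude subsquare r = 17; −1 → 16 = q.
The latitude characters are unchanged.

LD99qk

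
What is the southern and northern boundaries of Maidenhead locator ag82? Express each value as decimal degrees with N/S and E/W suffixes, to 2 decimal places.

Field A=0, G=6: +0·20° lon, +6·10° lat → SW at lon -180°, lat -30°.
Square 8, 2: +8·2° lon, +2·1° lat → SW at lon -164°, lat -28°.
Cell spans 2° lon × 1° lat.
south 28.00° S, north 27.00° S.

28.00° S, 27.00° S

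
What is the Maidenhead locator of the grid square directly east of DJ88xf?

DJ98af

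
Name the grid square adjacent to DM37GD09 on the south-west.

DM37fd98

Longitude extended square 0; −1 → -1, wraps to 9, carry into subsquare.
Longitude subsquare g = 6; −1 → 5 = f.
Latitude extended square 9; −1 → 8.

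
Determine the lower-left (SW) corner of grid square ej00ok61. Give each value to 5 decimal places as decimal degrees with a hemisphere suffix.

Field E=4, J=9: +4·20° lon, +9·10° lat → SW at lon -100°, lat 0°.
Square 0, 0: +0·2° lon, +0·1° lat → SW at lon -100°, lat 0°.
Subsquare o=14, k=10: +14·0.0833333° lon, +10·0.0416667° lat → SW at lon -98.8333°, lat 0.416667°.
Extended square 6, 1: +6·0.00833333° lon, +1·0.00416667° lat → SW at lon -98.7833°, lat 0.420833°.
latitude 0.42083° N, longitude 98.78333° W.

0.42083° N, 98.78333° W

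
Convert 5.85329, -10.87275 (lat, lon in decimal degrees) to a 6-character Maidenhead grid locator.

Add 180° to longitude and 90° to latitude: 169.1273, 95.8533.
Field (20°×10°, letters A–R): lon ⌊169.1273/20⌋ = 8 → I; lat ⌊95.8533/10⌋ = 9 → J.
Square (2°×1°, digits 0–9): lon ⌊9.1273/2⌋ = 4; lat ⌊5.8533/1⌋ = 5.
Subsquare (5′×2.5′, letters a–x): lon ⌊1.1273/0.0833333⌋ = 13 → n; lat ⌊0.8533/0.0416667⌋ = 20 → u.

IJ45nu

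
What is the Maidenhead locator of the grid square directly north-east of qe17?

QE28

Longitude square 1; +1 → 2.
Latitude square 7; +1 → 8.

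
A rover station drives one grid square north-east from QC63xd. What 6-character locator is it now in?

QC73ae

Longitude subsquare x = 23; +1 → 24, wraps to 0 = a, carry into square.
Longitude square 6; +1 → 7.
Latitude subsquare d = 3; +1 → 4 = e.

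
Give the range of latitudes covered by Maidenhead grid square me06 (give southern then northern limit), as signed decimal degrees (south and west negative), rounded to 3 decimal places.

-44.000, -43.000

Field M=12, E=4: +12·20° lon, +4·10° lat → SW at lon 60°, lat -50°.
Square 0, 6: +0·2° lon, +6·1° lat → SW at lon 60°, lat -44°.
Cell spans 2° lon × 1° lat.
south -44.000, north -43.000.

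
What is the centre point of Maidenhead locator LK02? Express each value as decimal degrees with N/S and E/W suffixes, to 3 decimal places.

12.500° N, 41.000° E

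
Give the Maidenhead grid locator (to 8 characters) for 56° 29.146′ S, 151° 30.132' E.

Add 180° to longitude and 90° to latitude: 331.50220, 33.51423.
Field: lon ⌊331.50220/20⌋ = 16 → Q; lat ⌊33.51423/10⌋ = 3 → D.
Square: lon ⌊11.50220/2⌋ = 5; lat ⌊3.51423/1⌋ = 3.
Subsquare: lon ⌊1.50220/0.0833333⌋ = 18 → s; lat ⌊0.51423/0.0416667⌋ = 12 → m.
Extended square: lon ⌊0.00220/0.00833333⌋ = 0; lat ⌊0.01423/0.00416667⌋ = 3.

QD53sm03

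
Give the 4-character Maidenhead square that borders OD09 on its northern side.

OE00

Latitude square 9; +1 → 10, wraps to 0, carry into field.
Latitude field D = 3; +1 → 4 = E.
The longitude characters are unchanged.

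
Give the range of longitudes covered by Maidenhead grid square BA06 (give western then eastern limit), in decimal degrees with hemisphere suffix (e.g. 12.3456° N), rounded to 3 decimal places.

Field B=1, A=0: +1·20° lon, +0·10° lat → SW at lon -160°, lat -90°.
Square 0, 6: +0·2° lon, +6·1° lat → SW at lon -160°, lat -84°.
Cell spans 2° lon × 1° lat.
west 160.000° W, east 158.000° W.

160.000° W, 158.000° W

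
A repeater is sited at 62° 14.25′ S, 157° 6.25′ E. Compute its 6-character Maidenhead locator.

Add 180° to longitude and 90° to latitude: 337.1042, 27.7625.
Field: lon ⌊337.1042/20⌋ = 16 → Q; lat ⌊27.7625/10⌋ = 2 → C.
Square: lon ⌊17.1042/2⌋ = 8; lat ⌊7.7625/1⌋ = 7.
Subsquare: lon ⌊1.1042/0.0833333⌋ = 13 → n; lat ⌊0.7625/0.0416667⌋ = 18 → s.

QC87ns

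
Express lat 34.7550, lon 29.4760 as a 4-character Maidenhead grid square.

KM44

Offset from 180°W / 90°S: lon 209.48°, lat 124.75°.
Field (20°×10°, letters A–R): lon ⌊209.48/20⌋ = 10 → K; lat ⌊124.75/10⌋ = 12 → M.
Square (2°×1°, digits 0–9): lon ⌊9.48/2⌋ = 4; lat ⌊4.75/1⌋ = 4.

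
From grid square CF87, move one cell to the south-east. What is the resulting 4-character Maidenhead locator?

CF96

Longitude square 8; +1 → 9.
Latitude square 7; −1 → 6.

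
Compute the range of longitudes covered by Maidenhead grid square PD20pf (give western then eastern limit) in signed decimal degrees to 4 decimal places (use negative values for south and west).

125.2500, 125.3333

Field P=15, D=3: +15·20° lon, +3·10° lat → SW at lon 120°, lat -60°.
Square 2, 0: +2·2° lon, +0·1° lat → SW at lon 124°, lat -60°.
Subsquare p=15, f=5: +15·0.0833333° lon, +5·0.0416667° lat → SW at lon 125.25°, lat -59.7917°.
Cell spans 0.0833333° lon × 0.0416667° lat.
west 125.2500, east 125.3333.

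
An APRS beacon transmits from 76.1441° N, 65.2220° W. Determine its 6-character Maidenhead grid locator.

FQ76jd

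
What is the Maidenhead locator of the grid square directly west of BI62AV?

Longitude subsquare a = 0; −1 → -1, wraps to 23 = x, carry into square.
Longitude square 6; −1 → 5.
The latitude characters are unchanged.

BI52xv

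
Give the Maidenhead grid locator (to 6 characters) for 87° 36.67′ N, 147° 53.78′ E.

Offset from 180°W / 90°S: lon 327.8963°, lat 177.6112°.
Field (20°×10°, letters A–R): lon ⌊327.8963/20⌋ = 16 → Q; lat ⌊177.6112/10⌋ = 17 → R.
Square (2°×1°, digits 0–9): lon ⌊7.8963/2⌋ = 3; lat ⌊7.6112/1⌋ = 7.
Subsquare (5′×2.5′, letters a–x): lon ⌊1.8963/0.0833333⌋ = 22 → w; lat ⌊0.6112/0.0416667⌋ = 14 → o.

QR37wo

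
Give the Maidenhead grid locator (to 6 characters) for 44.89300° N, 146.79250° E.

Shift to the Maidenhead origin (180°W, 90°S): lon 326.7925, lat 134.8930.
Field (20°×10°, letters A–R): 326.7925/20 → 16 → Q, 134.8930/10 → 13 → N; chars QN.
Square (2°×1°, digits 0–9): 6.7925/2 → 3, 4.8930/1 → 4; chars 34.
Subsquare (5′×2.5′, letters a–x): 0.7925/0.0833333 → 9 → j, 0.8930/0.0416667 → 21 → v; chars jv.

QN34jv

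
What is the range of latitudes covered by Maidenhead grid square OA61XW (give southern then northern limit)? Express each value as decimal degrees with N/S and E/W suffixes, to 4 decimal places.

Field O=14, A=0: +14·20° lon, +0·10° lat → SW at lon 100°, lat -90°.
Square 6, 1: +6·2° lon, +1·1° lat → SW at lon 112°, lat -89°.
Subsquare x=23, w=22: +23·0.0833333° lon, +22·0.0416667° lat → SW at lon 113.917°, lat -88.0833°.
Cell spans 0.0833333° lon × 0.0416667° lat.
south 88.0833° S, north 88.0417° S.

88.0833° S, 88.0417° S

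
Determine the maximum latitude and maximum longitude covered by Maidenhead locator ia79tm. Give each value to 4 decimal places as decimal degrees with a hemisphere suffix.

Field I=8, A=0: +8·20° lon, +0·10° lat → SW at lon -20°, lat -90°.
Square 7, 9: +7·2° lon, +9·1° lat → SW at lon -6°, lat -81°.
Subsquare t=19, m=12: +19·0.0833333° lon, +12·0.0416667° lat → SW at lon -4.41667°, lat -80.5°.
Cell spans 0.0833333° lon × 0.0416667° lat. NE corner is SW corner plus one full cell.
latitude 80.4583° S, longitude 4.3333° W.

80.4583° S, 4.3333° W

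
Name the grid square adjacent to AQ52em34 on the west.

AQ52em24

Longitude extended square 3; −1 → 2.
The latitude characters are unchanged.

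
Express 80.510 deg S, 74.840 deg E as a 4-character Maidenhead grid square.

Offset from 180°W / 90°S: lon 254.84°, lat 9.49°.
Field: 254.84/20 → 12 → M, 9.49/10 → 0 → A; chars MA.
Square: 14.84/2 → 7, 9.49/1 → 9; chars 79.

MA79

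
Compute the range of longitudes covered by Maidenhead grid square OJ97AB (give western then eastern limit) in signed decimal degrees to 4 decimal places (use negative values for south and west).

118.0000, 118.0833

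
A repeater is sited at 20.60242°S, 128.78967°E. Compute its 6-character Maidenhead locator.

PG49jj

Shift to the Maidenhead origin (180°W, 90°S): lon 308.7897, lat 69.3976.
Field: lon ⌊308.7897/20⌋ = 15 → P; lat ⌊69.3976/10⌋ = 6 → G.
Square: lon ⌊8.7897/2⌋ = 4; lat ⌊9.3976/1⌋ = 9.
Subsquare: lon ⌊0.7897/0.0833333⌋ = 9 → j; lat ⌊0.3976/0.0416667⌋ = 9 → j.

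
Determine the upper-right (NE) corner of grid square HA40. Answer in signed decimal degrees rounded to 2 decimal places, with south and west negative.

Field H=7, A=0: +7·20° lon, +0·10° lat → SW at lon -40°, lat -90°.
Square 4, 0: +4·2° lon, +0·1° lat → SW at lon -32°, lat -90°.
Cell spans 2° lon × 1° lat. NE corner is SW corner plus one full cell.
latitude -89.00, longitude -30.00.

-89.00, -30.00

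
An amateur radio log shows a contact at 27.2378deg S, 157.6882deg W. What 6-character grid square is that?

BG12ds

Add 180° to longitude and 90° to latitude: 22.3118, 62.7622.
Field (20°×10°, letters A–R): lon ⌊22.3118/20⌋ = 1 → B; lat ⌊62.7622/10⌋ = 6 → G.
Square (2°×1°, digits 0–9): lon ⌊2.3118/2⌋ = 1; lat ⌊2.7622/1⌋ = 2.
Subsquare (5′×2.5′, letters a–x): lon ⌊0.3118/0.0833333⌋ = 3 → d; lat ⌊0.7622/0.0416667⌋ = 18 → s.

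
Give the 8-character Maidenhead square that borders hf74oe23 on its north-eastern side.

HF74oe34

Longitude extended square 2; +1 → 3.
Latitude extended square 3; +1 → 4.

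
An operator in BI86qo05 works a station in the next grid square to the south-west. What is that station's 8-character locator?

BI86po94

Longitude extended square 0; −1 → -1, wraps to 9, carry into subsquare.
Longitude subsquare q = 16; −1 → 15 = p.
Latitude extended square 5; −1 → 4.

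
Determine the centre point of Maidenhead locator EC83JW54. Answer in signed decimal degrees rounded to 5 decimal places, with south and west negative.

Field E=4, C=2: +4·20° lon, +2·10° lat → SW at lon -100°, lat -70°.
Square 8, 3: +8·2° lon, +3·1° lat → SW at lon -84°, lat -67°.
Subsquare j=9, w=22: +9·0.0833333° lon, +22·0.0416667° lat → SW at lon -83.25°, lat -66.0833°.
Extended square 5, 4: +5·0.00833333° lon, +4·0.00416667° lat → SW at lon -83.2083°, lat -66.0667°.
Cell spans 0.00833333° lon × 0.00416667° lat. Centre is SW corner plus half of each.
latitude -66.06458, longitude -83.20417.

-66.06458, -83.20417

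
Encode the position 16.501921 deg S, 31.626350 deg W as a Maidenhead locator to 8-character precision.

HH43el49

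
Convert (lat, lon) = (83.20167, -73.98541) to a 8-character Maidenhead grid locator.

FR33ae18

Offset from 180°W / 90°S: lon 106.01459°, lat 173.20167°.
Field: lon ⌊106.01459/20⌋ = 5 → F; lat ⌊173.20167/10⌋ = 17 → R.
Square: lon ⌊6.01459/2⌋ = 3; lat ⌊3.20167/1⌋ = 3.
Subsquare: lon ⌊0.01459/0.0833333⌋ = 0 → a; lat ⌊0.20167/0.0416667⌋ = 4 → e.
Extended square: lon ⌊0.01459/0.00833333⌋ = 1; lat ⌊0.03500/0.00416667⌋ = 8.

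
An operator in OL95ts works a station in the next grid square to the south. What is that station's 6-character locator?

Latitude subsquare s = 18; −1 → 17 = r.
The longitude characters are unchanged.

OL95tr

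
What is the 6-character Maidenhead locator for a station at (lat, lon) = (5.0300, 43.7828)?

Offset from 180°W / 90°S: lon 223.7828°, lat 95.0300°.
Field: 223.7828/20 → 11 → L, 95.0300/10 → 9 → J; chars LJ.
Square: 3.7828/2 → 1, 5.0300/1 → 5; chars 15.
Subsquare: 1.7828/0.0833333 → 21 → v, 0.0300/0.0416667 → 0 → a; chars va.

LJ15va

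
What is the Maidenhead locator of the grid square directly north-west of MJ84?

Longitude square 8; −1 → 7.
Latitude square 4; +1 → 5.

MJ75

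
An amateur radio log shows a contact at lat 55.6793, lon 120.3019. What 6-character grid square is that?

PO05dq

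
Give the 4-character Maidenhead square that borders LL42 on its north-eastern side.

Longitude square 4; +1 → 5.
Latitude square 2; +1 → 3.

LL53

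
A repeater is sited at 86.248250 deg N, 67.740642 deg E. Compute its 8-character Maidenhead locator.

Shift to the Maidenhead origin (180°W, 90°S): lon 247.74064, lat 176.24825.
Field (20°×10°, letters A–R): 247.74064/20 → 12 → M, 176.24825/10 → 17 → R; chars MR.
Square (2°×1°, digits 0–9): 7.74064/2 → 3, 6.24825/1 → 6; chars 36.
Subsquare (5′×2.5′, letters a–x): 1.74064/0.0833333 → 20 → u, 0.24825/0.0416667 → 5 → f; chars uf.
Extended square (30″×15″, digits 0–9): 0.07398/0.00833333 → 8, 0.03992/0.00416667 → 9; chars 89.

MR36uf89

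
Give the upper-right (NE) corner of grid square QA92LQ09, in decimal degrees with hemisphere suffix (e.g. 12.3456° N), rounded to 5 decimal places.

Field Q=16, A=0: +16·20° lon, +0·10° lat → SW at lon 140°, lat -90°.
Square 9, 2: +9·2° lon, +2·1° lat → SW at lon 158°, lat -88°.
Subsquare l=11, q=16: +11·0.0833333° lon, +16·0.0416667° lat → SW at lon 158.917°, lat -87.3333°.
Extended square 0, 9: +0·0.00833333° lon, +9·0.00416667° lat → SW at lon 158.917°, lat -87.2958°.
Cell spans 0.00833333° lon × 0.00416667° lat. NE corner is SW corner plus one full cell.
latitude 87.29167° S, longitude 158.92500° E.

87.29167° S, 158.92500° E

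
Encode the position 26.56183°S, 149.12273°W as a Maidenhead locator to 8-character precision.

BG53kk55

Shift to the Maidenhead origin (180°W, 90°S): lon 30.87727, lat 63.43817.
Field: lon ⌊30.87727/20⌋ = 1 → B; lat ⌊63.43817/10⌋ = 6 → G.
Square: lon ⌊10.87727/2⌋ = 5; lat ⌊3.43817/1⌋ = 3.
Subsquare: lon ⌊0.87727/0.0833333⌋ = 10 → k; lat ⌊0.43817/0.0416667⌋ = 10 → k.
Extended square: lon ⌊0.04394/0.00833333⌋ = 5; lat ⌊0.02150/0.00416667⌋ = 5.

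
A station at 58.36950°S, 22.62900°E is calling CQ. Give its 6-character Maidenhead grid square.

Shift to the Maidenhead origin (180°W, 90°S): lon 202.6290, lat 31.6305.
Field: lon ⌊202.6290/20⌋ = 10 → K; lat ⌊31.6305/10⌋ = 3 → D.
Square: lon ⌊2.6290/2⌋ = 1; lat ⌊1.6305/1⌋ = 1.
Subsquare: lon ⌊0.6290/0.0833333⌋ = 7 → h; lat ⌊0.6305/0.0416667⌋ = 15 → p.

KD11hp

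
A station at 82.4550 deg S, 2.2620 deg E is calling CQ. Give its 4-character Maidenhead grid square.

JA17

Add 180° to longitude and 90° to latitude: 182.26, 7.55.
Field: 182.26/20 → 9 → J, 7.55/10 → 0 → A; chars JA.
Square: 2.26/2 → 1, 7.55/1 → 7; chars 17.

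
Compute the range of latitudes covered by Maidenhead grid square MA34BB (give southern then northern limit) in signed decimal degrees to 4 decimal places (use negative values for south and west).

Field M=12, A=0: +12·20° lon, +0·10° lat → SW at lon 60°, lat -90°.
Square 3, 4: +3·2° lon, +4·1° lat → SW at lon 66°, lat -86°.
Subsquare b=1, b=1: +1·0.0833333° lon, +1·0.0416667° lat → SW at lon 66.0833°, lat -85.9583°.
Cell spans 0.0833333° lon × 0.0416667° lat.
south -85.9583, north -85.9167.

-85.9583, -85.9167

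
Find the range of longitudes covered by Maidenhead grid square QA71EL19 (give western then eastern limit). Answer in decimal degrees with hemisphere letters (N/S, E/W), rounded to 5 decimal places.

154.34167° E, 154.35000° E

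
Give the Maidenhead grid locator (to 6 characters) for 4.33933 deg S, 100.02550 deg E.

Offset from 180°W / 90°S: lon 280.0255°, lat 85.6607°.
Field: 280.0255/20 → 14 → O, 85.6607/10 → 8 → I; chars OI.
Square: 0.0255/2 → 0, 5.6607/1 → 5; chars 05.
Subsquare: 0.0255/0.0833333 → 0 → a, 0.6607/0.0416667 → 15 → p; chars ap.

OI05ap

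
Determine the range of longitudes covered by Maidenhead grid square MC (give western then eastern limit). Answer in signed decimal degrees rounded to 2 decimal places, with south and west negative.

Field M=12, C=2: +12·20° lon, +2·10° lat → SW at lon 60°, lat -70°.
Cell spans 20° lon × 10° lat.
west 60.00, east 80.00.

60.00, 80.00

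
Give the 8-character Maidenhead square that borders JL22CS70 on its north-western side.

JL22cs61

Longitude extended square 7; −1 → 6.
Latitude extended square 0; +1 → 1.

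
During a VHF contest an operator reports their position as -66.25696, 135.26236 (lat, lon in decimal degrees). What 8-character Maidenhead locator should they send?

Add 180° to longitude and 90° to latitude: 315.26236, 23.74304.
Field: 315.26236/20 → 15 → P, 23.74304/10 → 2 → C; chars PC.
Square: 15.26236/2 → 7, 3.74304/1 → 3; chars 73.
Subsquare: 1.26236/0.0833333 → 15 → p, 0.74304/0.0416667 → 17 → r; chars pr.
Extended square: 0.01236/0.00833333 → 1, 0.03471/0.00416667 → 8; chars 18.

PC73pr18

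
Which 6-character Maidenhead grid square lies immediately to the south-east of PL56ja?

PL55kx

Longitude subsquare j = 9; +1 → 10 = k.
Latitude subsquare a = 0; −1 → -1, wraps to 23 = x, carry into square.
Latitude square 6; −1 → 5.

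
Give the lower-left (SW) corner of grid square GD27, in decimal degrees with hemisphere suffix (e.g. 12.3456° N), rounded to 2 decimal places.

Field G=6, D=3: +6·20° lon, +3·10° lat → SW at lon -60°, lat -60°.
Square 2, 7: +2·2° lon, +7·1° lat → SW at lon -56°, lat -53°.
latitude 53.00° S, longitude 56.00° W.

53.00° S, 56.00° W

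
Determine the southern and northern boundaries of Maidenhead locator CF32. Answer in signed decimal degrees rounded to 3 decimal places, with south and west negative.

-38.000, -37.000

Field C=2, F=5: +2·20° lon, +5·10° lat → SW at lon -140°, lat -40°.
Square 3, 2: +3·2° lon, +2·1° lat → SW at lon -134°, lat -38°.
Cell spans 2° lon × 1° lat.
south -38.000, north -37.000.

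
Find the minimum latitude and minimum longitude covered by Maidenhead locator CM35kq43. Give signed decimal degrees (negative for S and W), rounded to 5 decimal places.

Field C=2, M=12: +2·20° lon, +12·10° lat → SW at lon -140°, lat 30°.
Square 3, 5: +3·2° lon, +5·1° lat → SW at lon -134°, lat 35°.
Subsquare k=10, q=16: +10·0.0833333° lon, +16·0.0416667° lat → SW at lon -133.167°, lat 35.6667°.
Extended square 4, 3: +4·0.00833333° lon, +3·0.00416667° lat → SW at lon -133.133°, lat 35.6792°.
latitude 35.67917, longitude -133.13333.

35.67917, -133.13333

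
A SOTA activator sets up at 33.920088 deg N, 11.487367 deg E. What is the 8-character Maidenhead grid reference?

Add 180° to longitude and 90° to latitude: 191.48737, 123.92009.
Field: 191.48737/20 → 9 → J, 123.92009/10 → 12 → M; chars JM.
Square: 11.48737/2 → 5, 3.92009/1 → 3; chars 53.
Subsquare: 1.48737/0.0833333 → 17 → r, 0.92009/0.0416667 → 22 → w; chars rw.
Extended square: 0.07070/0.00833333 → 8, 0.00342/0.00416667 → 0; chars 80.

JM53rw80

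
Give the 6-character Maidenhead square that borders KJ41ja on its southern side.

KJ40jx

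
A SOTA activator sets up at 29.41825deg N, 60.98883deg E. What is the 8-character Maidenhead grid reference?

ML09lk80

Add 180° to longitude and 90° to latitude: 240.98883, 119.41825.
Field: lon ⌊240.98883/20⌋ = 12 → M; lat ⌊119.41825/10⌋ = 11 → L.
Square: lon ⌊0.98883/2⌋ = 0; lat ⌊9.41825/1⌋ = 9.
Subsquare: lon ⌊0.98883/0.0833333⌋ = 11 → l; lat ⌊0.41825/0.0416667⌋ = 10 → k.
Extended square: lon ⌊0.07216/0.00833333⌋ = 8; lat ⌊0.00158/0.00416667⌋ = 0.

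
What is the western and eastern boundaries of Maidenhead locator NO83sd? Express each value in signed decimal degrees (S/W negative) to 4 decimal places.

Field N=13, O=14: +13·20° lon, +14·10° lat → SW at lon 80°, lat 50°.
Square 8, 3: +8·2° lon, +3·1° lat → SW at lon 96°, lat 53°.
Subsquare s=18, d=3: +18·0.0833333° lon, +3·0.0416667° lat → SW at lon 97.5°, lat 53.125°.
Cell spans 0.0833333° lon × 0.0416667° lat.
west 97.5000, east 97.5833.

97.5000, 97.5833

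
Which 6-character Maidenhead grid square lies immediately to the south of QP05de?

QP05dd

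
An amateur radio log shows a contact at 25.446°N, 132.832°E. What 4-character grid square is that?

PL65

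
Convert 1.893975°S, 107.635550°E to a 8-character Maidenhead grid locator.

OI38tc65

Shift to the Maidenhead origin (180°W, 90°S): lon 287.63555, lat 88.10603.
Field (20°×10°, letters A–R): lon ⌊287.63555/20⌋ = 14 → O; lat ⌊88.10603/10⌋ = 8 → I.
Square (2°×1°, digits 0–9): lon ⌊7.63555/2⌋ = 3; lat ⌊8.10603/1⌋ = 8.
Subsquare (5′×2.5′, letters a–x): lon ⌊1.63555/0.0833333⌋ = 19 → t; lat ⌊0.10603/0.0416667⌋ = 2 → c.
Extended square (30″×15″, digits 0–9): lon ⌊0.05222/0.00833333⌋ = 6; lat ⌊0.02269/0.00416667⌋ = 5.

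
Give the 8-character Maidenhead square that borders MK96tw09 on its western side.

Longitude extended square 0; −1 → -1, wraps to 9, carry into subsquare.
Longitude subsquare t = 19; −1 → 18 = s.
The latitude characters are unchanged.

MK96sw99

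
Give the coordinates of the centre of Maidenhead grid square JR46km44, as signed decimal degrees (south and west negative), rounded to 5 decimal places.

86.51875, 8.87083

Field J=9, R=17: +9·20° lon, +17·10° lat → SW at lon 0°, lat 80°.
Square 4, 6: +4·2° lon, +6·1° lat → SW at lon 8°, lat 86°.
Subsquare k=10, m=12: +10·0.0833333° lon, +12·0.0416667° lat → SW at lon 8.83333°, lat 86.5°.
Extended square 4, 4: +4·0.00833333° lon, +4·0.00416667° lat → SW at lon 8.86667°, lat 86.5167°.
Cell spans 0.00833333° lon × 0.00416667° lat. Centre is SW corner plus half of each.
latitude 86.51875, longitude 8.87083.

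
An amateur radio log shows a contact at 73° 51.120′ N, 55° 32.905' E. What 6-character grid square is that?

Shift to the Maidenhead origin (180°W, 90°S): lon 235.5484, lat 163.8520.
Field: lon ⌊235.5484/20⌋ = 11 → L; lat ⌊163.8520/10⌋ = 16 → Q.
Square: lon ⌊15.5484/2⌋ = 7; lat ⌊3.8520/1⌋ = 3.
Subsquare: lon ⌊1.5484/0.0833333⌋ = 18 → s; lat ⌊0.8520/0.0416667⌋ = 20 → u.

LQ73su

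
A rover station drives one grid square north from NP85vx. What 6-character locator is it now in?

NP86va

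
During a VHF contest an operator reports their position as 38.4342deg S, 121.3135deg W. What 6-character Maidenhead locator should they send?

Offset from 180°W / 90°S: lon 58.6865°, lat 51.5658°.
Field (20°×10°, letters A–R): 58.6865/20 → 2 → C, 51.5658/10 → 5 → F; chars CF.
Square (2°×1°, digits 0–9): 18.6865/2 → 9, 1.5658/1 → 1; chars 91.
Subsquare (5′×2.5′, letters a–x): 0.6865/0.0833333 → 8 → i, 0.5658/0.0416667 → 13 → n; chars in.

CF91in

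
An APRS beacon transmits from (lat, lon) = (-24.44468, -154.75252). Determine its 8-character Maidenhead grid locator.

Shift to the Maidenhead origin (180°W, 90°S): lon 25.24748, lat 65.55532.
Field: 25.24748/20 → 1 → B, 65.55532/10 → 6 → G; chars BG.
Square: 5.24748/2 → 2, 5.55532/1 → 5; chars 25.
Subsquare: 1.24748/0.0833333 → 14 → o, 0.55532/0.0416667 → 13 → n; chars on.
Extended square: 0.08081/0.00833333 → 9, 0.01365/0.00416667 → 3; chars 93.

BG25on93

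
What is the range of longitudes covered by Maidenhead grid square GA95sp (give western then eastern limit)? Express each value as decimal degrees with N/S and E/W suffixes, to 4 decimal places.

Field G=6, A=0: +6·20° lon, +0·10° lat → SW at lon -60°, lat -90°.
Square 9, 5: +9·2° lon, +5·1° lat → SW at lon -42°, lat -85°.
Subsquare s=18, p=15: +18·0.0833333° lon, +15·0.0416667° lat → SW at lon -40.5°, lat -84.375°.
Cell spans 0.0833333° lon × 0.0416667° lat.
west 40.5000° W, east 40.4167° W.

40.5000° W, 40.4167° W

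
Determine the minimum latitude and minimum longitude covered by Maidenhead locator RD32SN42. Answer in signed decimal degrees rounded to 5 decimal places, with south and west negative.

Field R=17, D=3: +17·20° lon, +3·10° lat → SW at lon 160°, lat -60°.
Square 3, 2: +3·2° lon, +2·1° lat → SW at lon 166°, lat -58°.
Subsquare s=18, n=13: +18·0.0833333° lon, +13·0.0416667° lat → SW at lon 167.5°, lat -57.4583°.
Extended square 4, 2: +4·0.00833333° lon, +2·0.00416667° lat → SW at lon 167.533°, lat -57.45°.
latitude -57.45000, longitude 167.53333.

-57.45000, 167.53333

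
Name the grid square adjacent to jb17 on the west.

JB07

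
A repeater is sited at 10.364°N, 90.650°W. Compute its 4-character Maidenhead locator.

EK40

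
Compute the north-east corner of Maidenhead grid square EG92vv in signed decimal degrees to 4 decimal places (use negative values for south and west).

-27.0833, -80.1667

Field E=4, G=6: +4·20° lon, +6·10° lat → SW at lon -100°, lat -30°.
Square 9, 2: +9·2° lon, +2·1° lat → SW at lon -82°, lat -28°.
Subsquare v=21, v=21: +21·0.0833333° lon, +21·0.0416667° lat → SW at lon -80.25°, lat -27.125°.
Cell spans 0.0833333° lon × 0.0416667° lat. NE corner is SW corner plus one full cell.
latitude -27.0833, longitude -80.1667.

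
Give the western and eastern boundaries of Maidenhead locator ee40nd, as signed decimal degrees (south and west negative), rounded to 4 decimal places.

-90.9167, -90.8333

Field E=4, E=4: +4·20° lon, +4·10° lat → SW at lon -100°, lat -50°.
Square 4, 0: +4·2° lon, +0·1° lat → SW at lon -92°, lat -50°.
Subsquare n=13, d=3: +13·0.0833333° lon, +3·0.0416667° lat → SW at lon -90.9167°, lat -49.875°.
Cell spans 0.0833333° lon × 0.0416667° lat.
west -90.9167, east -90.8333.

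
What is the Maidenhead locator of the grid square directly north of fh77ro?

FH77rp

Latitude subsquare o = 14; +1 → 15 = p.
The longitude characters are unchanged.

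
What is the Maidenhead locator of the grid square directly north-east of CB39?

CC40

Longitude square 3; +1 → 4.
Latitude square 9; +1 → 10, wraps to 0, carry into field.
Latitude field B = 1; +1 → 2 = C.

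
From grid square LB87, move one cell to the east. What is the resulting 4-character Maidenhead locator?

LB97

Longitude square 8; +1 → 9.
The latitude characters are unchanged.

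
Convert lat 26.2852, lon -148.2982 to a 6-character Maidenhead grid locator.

BL56ug

Offset from 180°W / 90°S: lon 31.7018°, lat 116.2852°.
Field: 31.7018/20 → 1 → B, 116.2852/10 → 11 → L; chars BL.
Square: 11.7018/2 → 5, 6.2852/1 → 6; chars 56.
Subsquare: 1.7018/0.0833333 → 20 → u, 0.2852/0.0416667 → 6 → g; chars ug.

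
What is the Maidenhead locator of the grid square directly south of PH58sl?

PH58sk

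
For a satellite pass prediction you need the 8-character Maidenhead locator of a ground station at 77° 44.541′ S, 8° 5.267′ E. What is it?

JB42bg01

Offset from 180°W / 90°S: lon 188.08778°, lat 12.25765°.
Field: 188.08778/20 → 9 → J, 12.25765/10 → 1 → B; chars JB.
Square: 8.08778/2 → 4, 2.25765/1 → 2; chars 42.
Subsquare: 0.08778/0.0833333 → 1 → b, 0.25765/0.0416667 → 6 → g; chars bg.
Extended square: 0.00445/0.00833333 → 0, 0.00765/0.00416667 → 1; chars 01.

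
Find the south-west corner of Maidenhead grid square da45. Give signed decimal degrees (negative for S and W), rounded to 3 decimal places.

Field D=3, A=0: +3·20° lon, +0·10° lat → SW at lon -120°, lat -90°.
Square 4, 5: +4·2° lon, +5·1° lat → SW at lon -112°, lat -85°.
latitude -85.000, longitude -112.000.

-85.000, -112.000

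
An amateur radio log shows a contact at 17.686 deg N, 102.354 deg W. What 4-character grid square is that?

DK87

Shift to the Maidenhead origin (180°W, 90°S): lon 77.65, lat 107.69.
Field (20°×10°, letters A–R): 77.65/20 → 3 → D, 107.69/10 → 10 → K; chars DK.
Square (2°×1°, digits 0–9): 17.65/2 → 8, 7.69/1 → 7; chars 87.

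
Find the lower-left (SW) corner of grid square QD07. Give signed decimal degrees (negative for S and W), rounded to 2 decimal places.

-53.00, 140.00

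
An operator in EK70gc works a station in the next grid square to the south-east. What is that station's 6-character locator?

Longitude subsquare g = 6; +1 → 7 = h.
Latitude subsquare c = 2; −1 → 1 = b.

EK70hb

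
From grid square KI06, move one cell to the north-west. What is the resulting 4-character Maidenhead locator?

JI97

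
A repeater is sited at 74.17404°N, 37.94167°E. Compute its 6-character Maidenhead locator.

Offset from 180°W / 90°S: lon 217.9417°, lat 164.1740°.
Field: 217.9417/20 → 10 → K, 164.1740/10 → 16 → Q; chars KQ.
Square: 17.9417/2 → 8, 4.1740/1 → 4; chars 84.
Subsquare: 1.9417/0.0833333 → 23 → x, 0.1740/0.0416667 → 4 → e; chars xe.

KQ84xe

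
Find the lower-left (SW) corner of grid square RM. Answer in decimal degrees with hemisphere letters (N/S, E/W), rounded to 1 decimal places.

30.0° N, 160.0° E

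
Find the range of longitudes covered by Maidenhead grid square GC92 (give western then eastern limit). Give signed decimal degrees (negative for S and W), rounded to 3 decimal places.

-42.000, -40.000

Field G=6, C=2: +6·20° lon, +2·10° lat → SW at lon -60°, lat -70°.
Square 9, 2: +9·2° lon, +2·1° lat → SW at lon -42°, lat -68°.
Cell spans 2° lon × 1° lat.
west -42.000, east -40.000.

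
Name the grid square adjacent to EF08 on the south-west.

DF97

Longitude square 0; −1 → -1, wraps to 9, carry into field.
Longitude field E = 4; −1 → 3 = D.
Latitude square 8; −1 → 7.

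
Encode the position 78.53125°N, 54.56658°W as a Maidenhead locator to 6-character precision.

GQ28rm

Offset from 180°W / 90°S: lon 125.4334°, lat 168.5312°.
Field: lon ⌊125.4334/20⌋ = 6 → G; lat ⌊168.5312/10⌋ = 16 → Q.
Square: lon ⌊5.4334/2⌋ = 2; lat ⌊8.5312/1⌋ = 8.
Subsquare: lon ⌊1.4334/0.0833333⌋ = 17 → r; lat ⌊0.5312/0.0416667⌋ = 12 → m.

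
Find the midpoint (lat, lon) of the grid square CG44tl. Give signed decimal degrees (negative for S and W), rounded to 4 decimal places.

-25.5208, -130.3750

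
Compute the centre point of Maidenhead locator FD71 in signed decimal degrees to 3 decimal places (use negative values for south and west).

-58.500, -65.000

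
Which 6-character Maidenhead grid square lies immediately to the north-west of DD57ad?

DD47xe

Longitude subsquare a = 0; −1 → -1, wraps to 23 = x, carry into square.
Longitude square 5; −1 → 4.
Latitude subsquare d = 3; +1 → 4 = e.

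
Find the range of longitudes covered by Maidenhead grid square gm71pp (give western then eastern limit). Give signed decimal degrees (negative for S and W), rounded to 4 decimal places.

-44.7500, -44.6667

Field G=6, M=12: +6·20° lon, +12·10° lat → SW at lon -60°, lat 30°.
Square 7, 1: +7·2° lon, +1·1° lat → SW at lon -46°, lat 31°.
Subsquare p=15, p=15: +15·0.0833333° lon, +15·0.0416667° lat → SW at lon -44.75°, lat 31.625°.
Cell spans 0.0833333° lon × 0.0416667° lat.
west -44.7500, east -44.6667.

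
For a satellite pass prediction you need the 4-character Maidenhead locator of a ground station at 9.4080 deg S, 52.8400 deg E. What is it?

Add 180° to longitude and 90° to latitude: 232.84, 80.59.
Field: lon ⌊232.84/20⌋ = 11 → L; lat ⌊80.59/10⌋ = 8 → I.
Square: lon ⌊12.84/2⌋ = 6; lat ⌊0.59/1⌋ = 0.

LI60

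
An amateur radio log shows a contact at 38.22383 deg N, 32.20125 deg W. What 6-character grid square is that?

HM38vf

Add 180° to longitude and 90° to latitude: 147.7987, 128.2238.
Field (20°×10°, letters A–R): 147.7987/20 → 7 → H, 128.2238/10 → 12 → M; chars HM.
Square (2°×1°, digits 0–9): 7.7987/2 → 3, 8.2238/1 → 8; chars 38.
Subsquare (5′×2.5′, letters a–x): 1.7987/0.0833333 → 21 → v, 0.2238/0.0416667 → 5 → f; chars vf.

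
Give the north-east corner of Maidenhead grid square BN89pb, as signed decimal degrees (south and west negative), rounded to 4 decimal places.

Field B=1, N=13: +1·20° lon, +13·10° lat → SW at lon -160°, lat 40°.
Square 8, 9: +8·2° lon, +9·1° lat → SW at lon -144°, lat 49°.
Subsquare p=15, b=1: +15·0.0833333° lon, +1·0.0416667° lat → SW at lon -142.75°, lat 49.0417°.
Cell spans 0.0833333° lon × 0.0416667° lat. NE corner is SW corner plus one full cell.
latitude 49.0833, longitude -142.6667.

49.0833, -142.6667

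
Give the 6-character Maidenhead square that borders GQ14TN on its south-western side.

GQ14sm

Longitude subsquare t = 19; −1 → 18 = s.
Latitude subsquare n = 13; −1 → 12 = m.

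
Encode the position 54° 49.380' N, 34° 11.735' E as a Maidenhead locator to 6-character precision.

KO74ct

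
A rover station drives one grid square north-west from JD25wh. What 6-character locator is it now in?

JD25vi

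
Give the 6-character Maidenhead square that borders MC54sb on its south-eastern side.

MC54ta

Longitude subsquare s = 18; +1 → 19 = t.
Latitude subsquare b = 1; −1 → 0 = a.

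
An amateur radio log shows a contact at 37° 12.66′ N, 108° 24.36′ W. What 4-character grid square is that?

DM57

Add 180° to longitude and 90° to latitude: 71.59, 127.21.
Field: lon ⌊71.59/20⌋ = 3 → D; lat ⌊127.21/10⌋ = 12 → M.
Square: lon ⌊11.59/2⌋ = 5; lat ⌊7.21/1⌋ = 7.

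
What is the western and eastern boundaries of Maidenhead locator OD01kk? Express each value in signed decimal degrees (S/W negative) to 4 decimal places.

100.8333, 100.9167

Field O=14, D=3: +14·20° lon, +3·10° lat → SW at lon 100°, lat -60°.
Square 0, 1: +0·2° lon, +1·1° lat → SW at lon 100°, lat -59°.
Subsquare k=10, k=10: +10·0.0833333° lon, +10·0.0416667° lat → SW at lon 100.833°, lat -58.5833°.
Cell spans 0.0833333° lon × 0.0416667° lat.
west 100.8333, east 100.9167.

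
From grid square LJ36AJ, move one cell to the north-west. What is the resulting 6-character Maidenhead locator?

Longitude subsquare a = 0; −1 → -1, wraps to 23 = x, carry into square.
Longitude square 3; −1 → 2.
Latitude subsquare j = 9; +1 → 10 = k.

LJ26xk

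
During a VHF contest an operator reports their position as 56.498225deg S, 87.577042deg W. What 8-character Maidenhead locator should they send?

Shift to the Maidenhead origin (180°W, 90°S): lon 92.42296, lat 33.50178.
Field: 92.42296/20 → 4 → E, 33.50178/10 → 3 → D; chars ED.
Square: 12.42296/2 → 6, 3.50178/1 → 3; chars 63.
Subsquare: 0.42296/0.0833333 → 5 → f, 0.50178/0.0416667 → 12 → m; chars fm.
Extended square: 0.00629/0.00833333 → 0, 0.00178/0.00416667 → 0; chars 00.

ED63fm00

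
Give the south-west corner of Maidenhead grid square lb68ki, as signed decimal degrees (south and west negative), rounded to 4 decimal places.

-71.6667, 52.8333

Field L=11, B=1: +11·20° lon, +1·10° lat → SW at lon 40°, lat -80°.
Square 6, 8: +6·2° lon, +8·1° lat → SW at lon 52°, lat -72°.
Subsquare k=10, i=8: +10·0.0833333° lon, +8·0.0416667° lat → SW at lon 52.8333°, lat -71.6667°.
latitude -71.6667, longitude 52.8333.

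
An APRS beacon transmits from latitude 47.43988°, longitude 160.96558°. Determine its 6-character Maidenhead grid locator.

Add 180° to longitude and 90° to latitude: 340.9656, 137.4399.
Field: lon ⌊340.9656/20⌋ = 17 → R; lat ⌊137.4399/10⌋ = 13 → N.
Square: lon ⌊0.9656/2⌋ = 0; lat ⌊7.4399/1⌋ = 7.
Subsquare: lon ⌊0.9656/0.0833333⌋ = 11 → l; lat ⌊0.4399/0.0416667⌋ = 10 → k.

RN07lk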